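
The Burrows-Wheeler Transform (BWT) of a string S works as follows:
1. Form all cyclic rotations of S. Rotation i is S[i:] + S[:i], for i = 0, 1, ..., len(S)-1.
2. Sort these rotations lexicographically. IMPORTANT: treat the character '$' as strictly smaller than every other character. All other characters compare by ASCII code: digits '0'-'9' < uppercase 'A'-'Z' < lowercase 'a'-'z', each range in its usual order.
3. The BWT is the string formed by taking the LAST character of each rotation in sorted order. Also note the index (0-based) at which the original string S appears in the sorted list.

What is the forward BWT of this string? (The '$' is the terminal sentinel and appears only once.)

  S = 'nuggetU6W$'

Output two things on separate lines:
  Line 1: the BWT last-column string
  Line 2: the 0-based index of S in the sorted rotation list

All 10 rotations (rotation i = S[i:]+S[:i]):
  rot[0] = nuggetU6W$
  rot[1] = uggetU6W$n
  rot[2] = ggetU6W$nu
  rot[3] = getU6W$nug
  rot[4] = etU6W$nugg
  rot[5] = tU6W$nugge
  rot[6] = U6W$nugget
  rot[7] = 6W$nuggetU
  rot[8] = W$nuggetU6
  rot[9] = $nuggetU6W
Sorted (with $ < everything):
  sorted[0] = $nuggetU6W  (last char: 'W')
  sorted[1] = 6W$nuggetU  (last char: 'U')
  sorted[2] = U6W$nugget  (last char: 't')
  sorted[3] = W$nuggetU6  (last char: '6')
  sorted[4] = etU6W$nugg  (last char: 'g')
  sorted[5] = getU6W$nug  (last char: 'g')
  sorted[6] = ggetU6W$nu  (last char: 'u')
  sorted[7] = nuggetU6W$  (last char: '$')
  sorted[8] = tU6W$nugge  (last char: 'e')
  sorted[9] = uggetU6W$n  (last char: 'n')
Last column: WUt6ggu$en
Original string S is at sorted index 7

Answer: WUt6ggu$en
7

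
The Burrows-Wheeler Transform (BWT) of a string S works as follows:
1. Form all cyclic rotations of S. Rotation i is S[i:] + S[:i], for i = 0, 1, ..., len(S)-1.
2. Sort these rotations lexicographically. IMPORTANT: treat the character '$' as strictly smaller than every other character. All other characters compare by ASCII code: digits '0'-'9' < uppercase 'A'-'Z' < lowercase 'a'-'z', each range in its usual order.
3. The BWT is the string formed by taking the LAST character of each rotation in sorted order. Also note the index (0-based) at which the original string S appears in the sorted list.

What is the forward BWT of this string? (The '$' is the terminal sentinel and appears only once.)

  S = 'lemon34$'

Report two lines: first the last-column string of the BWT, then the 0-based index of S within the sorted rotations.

Answer: 4n3l$eom
4

Derivation:
All 8 rotations (rotation i = S[i:]+S[:i]):
  rot[0] = lemon34$
  rot[1] = emon34$l
  rot[2] = mon34$le
  rot[3] = on34$lem
  rot[4] = n34$lemo
  rot[5] = 34$lemon
  rot[6] = 4$lemon3
  rot[7] = $lemon34
Sorted (with $ < everything):
  sorted[0] = $lemon34  (last char: '4')
  sorted[1] = 34$lemon  (last char: 'n')
  sorted[2] = 4$lemon3  (last char: '3')
  sorted[3] = emon34$l  (last char: 'l')
  sorted[4] = lemon34$  (last char: '$')
  sorted[5] = mon34$le  (last char: 'e')
  sorted[6] = n34$lemo  (last char: 'o')
  sorted[7] = on34$lem  (last char: 'm')
Last column: 4n3l$eom
Original string S is at sorted index 4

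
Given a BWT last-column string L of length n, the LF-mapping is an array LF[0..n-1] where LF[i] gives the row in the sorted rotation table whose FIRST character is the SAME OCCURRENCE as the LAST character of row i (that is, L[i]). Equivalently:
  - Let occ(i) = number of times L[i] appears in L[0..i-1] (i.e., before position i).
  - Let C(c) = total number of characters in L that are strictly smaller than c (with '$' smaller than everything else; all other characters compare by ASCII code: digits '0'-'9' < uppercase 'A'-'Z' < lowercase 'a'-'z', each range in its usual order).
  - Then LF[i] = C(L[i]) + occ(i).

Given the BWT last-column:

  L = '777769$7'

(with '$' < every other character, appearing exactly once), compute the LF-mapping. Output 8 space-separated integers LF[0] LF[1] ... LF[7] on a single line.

Answer: 2 3 4 5 1 7 0 6

Derivation:
Char counts: '$':1, '6':1, '7':5, '9':1
C (first-col start): C('$')=0, C('6')=1, C('7')=2, C('9')=7
L[0]='7': occ=0, LF[0]=C('7')+0=2+0=2
L[1]='7': occ=1, LF[1]=C('7')+1=2+1=3
L[2]='7': occ=2, LF[2]=C('7')+2=2+2=4
L[3]='7': occ=3, LF[3]=C('7')+3=2+3=5
L[4]='6': occ=0, LF[4]=C('6')+0=1+0=1
L[5]='9': occ=0, LF[5]=C('9')+0=7+0=7
L[6]='$': occ=0, LF[6]=C('$')+0=0+0=0
L[7]='7': occ=4, LF[7]=C('7')+4=2+4=6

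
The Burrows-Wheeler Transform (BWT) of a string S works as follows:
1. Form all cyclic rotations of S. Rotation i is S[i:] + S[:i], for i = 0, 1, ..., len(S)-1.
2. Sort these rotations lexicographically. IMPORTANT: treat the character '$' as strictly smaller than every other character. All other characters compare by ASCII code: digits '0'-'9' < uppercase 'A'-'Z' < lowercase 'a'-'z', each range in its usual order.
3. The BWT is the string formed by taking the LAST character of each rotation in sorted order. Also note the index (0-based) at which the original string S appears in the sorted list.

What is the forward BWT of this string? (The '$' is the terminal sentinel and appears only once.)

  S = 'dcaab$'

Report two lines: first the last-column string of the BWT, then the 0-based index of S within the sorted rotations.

All 6 rotations (rotation i = S[i:]+S[:i]):
  rot[0] = dcaab$
  rot[1] = caab$d
  rot[2] = aab$dc
  rot[3] = ab$dca
  rot[4] = b$dcaa
  rot[5] = $dcaab
Sorted (with $ < everything):
  sorted[0] = $dcaab  (last char: 'b')
  sorted[1] = aab$dc  (last char: 'c')
  sorted[2] = ab$dca  (last char: 'a')
  sorted[3] = b$dcaa  (last char: 'a')
  sorted[4] = caab$d  (last char: 'd')
  sorted[5] = dcaab$  (last char: '$')
Last column: bcaad$
Original string S is at sorted index 5

Answer: bcaad$
5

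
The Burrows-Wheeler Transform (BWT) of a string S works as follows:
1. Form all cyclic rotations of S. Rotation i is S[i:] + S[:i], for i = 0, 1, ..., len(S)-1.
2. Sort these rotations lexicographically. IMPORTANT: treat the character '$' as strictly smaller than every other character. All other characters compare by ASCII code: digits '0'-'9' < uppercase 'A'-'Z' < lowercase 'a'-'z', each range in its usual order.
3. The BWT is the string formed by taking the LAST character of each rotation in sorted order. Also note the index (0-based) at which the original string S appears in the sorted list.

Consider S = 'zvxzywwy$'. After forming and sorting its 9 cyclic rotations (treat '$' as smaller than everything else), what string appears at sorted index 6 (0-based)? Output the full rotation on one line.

Answer: ywwy$zvxz

Derivation:
All 9 rotations (rotation i = S[i:]+S[:i]):
  rot[0] = zvxzywwy$
  rot[1] = vxzywwy$z
  rot[2] = xzywwy$zv
  rot[3] = zywwy$zvx
  rot[4] = ywwy$zvxz
  rot[5] = wwy$zvxzy
  rot[6] = wy$zvxzyw
  rot[7] = y$zvxzyww
  rot[8] = $zvxzywwy
Sorted (with $ < everything):
  sorted[0] = $zvxzywwy
  sorted[1] = vxzywwy$z
  sorted[2] = wwy$zvxzy
  sorted[3] = wy$zvxzyw
  sorted[4] = xzywwy$zv
  sorted[5] = y$zvxzyww
  sorted[6] = ywwy$zvxz
  sorted[7] = zvxzywwy$
  sorted[8] = zywwy$zvx
sorted[6] = ywwy$zvxz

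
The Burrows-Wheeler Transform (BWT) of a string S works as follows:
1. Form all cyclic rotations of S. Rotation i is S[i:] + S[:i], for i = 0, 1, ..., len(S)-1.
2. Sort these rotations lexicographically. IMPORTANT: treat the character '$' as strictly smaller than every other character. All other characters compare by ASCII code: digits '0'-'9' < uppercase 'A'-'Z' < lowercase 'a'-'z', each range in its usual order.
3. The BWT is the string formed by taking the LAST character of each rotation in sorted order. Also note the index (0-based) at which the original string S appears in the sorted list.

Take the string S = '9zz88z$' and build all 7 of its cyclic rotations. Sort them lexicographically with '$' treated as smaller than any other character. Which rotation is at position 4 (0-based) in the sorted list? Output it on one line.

Answer: z$9zz88

Derivation:
All 7 rotations (rotation i = S[i:]+S[:i]):
  rot[0] = 9zz88z$
  rot[1] = zz88z$9
  rot[2] = z88z$9z
  rot[3] = 88z$9zz
  rot[4] = 8z$9zz8
  rot[5] = z$9zz88
  rot[6] = $9zz88z
Sorted (with $ < everything):
  sorted[0] = $9zz88z
  sorted[1] = 88z$9zz
  sorted[2] = 8z$9zz8
  sorted[3] = 9zz88z$
  sorted[4] = z$9zz88
  sorted[5] = z88z$9z
  sorted[6] = zz88z$9
sorted[4] = z$9zz88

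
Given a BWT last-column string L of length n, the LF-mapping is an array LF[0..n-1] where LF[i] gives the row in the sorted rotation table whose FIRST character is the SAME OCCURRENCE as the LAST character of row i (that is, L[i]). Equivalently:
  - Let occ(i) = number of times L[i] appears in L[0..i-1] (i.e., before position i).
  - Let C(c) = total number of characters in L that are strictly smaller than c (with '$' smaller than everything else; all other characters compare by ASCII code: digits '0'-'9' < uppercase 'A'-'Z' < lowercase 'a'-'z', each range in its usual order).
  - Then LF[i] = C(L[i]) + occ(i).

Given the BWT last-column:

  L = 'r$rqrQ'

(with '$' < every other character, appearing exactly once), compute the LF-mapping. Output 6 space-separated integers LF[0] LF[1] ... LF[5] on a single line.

Answer: 3 0 4 2 5 1

Derivation:
Char counts: '$':1, 'Q':1, 'q':1, 'r':3
C (first-col start): C('$')=0, C('Q')=1, C('q')=2, C('r')=3
L[0]='r': occ=0, LF[0]=C('r')+0=3+0=3
L[1]='$': occ=0, LF[1]=C('$')+0=0+0=0
L[2]='r': occ=1, LF[2]=C('r')+1=3+1=4
L[3]='q': occ=0, LF[3]=C('q')+0=2+0=2
L[4]='r': occ=2, LF[4]=C('r')+2=3+2=5
L[5]='Q': occ=0, LF[5]=C('Q')+0=1+0=1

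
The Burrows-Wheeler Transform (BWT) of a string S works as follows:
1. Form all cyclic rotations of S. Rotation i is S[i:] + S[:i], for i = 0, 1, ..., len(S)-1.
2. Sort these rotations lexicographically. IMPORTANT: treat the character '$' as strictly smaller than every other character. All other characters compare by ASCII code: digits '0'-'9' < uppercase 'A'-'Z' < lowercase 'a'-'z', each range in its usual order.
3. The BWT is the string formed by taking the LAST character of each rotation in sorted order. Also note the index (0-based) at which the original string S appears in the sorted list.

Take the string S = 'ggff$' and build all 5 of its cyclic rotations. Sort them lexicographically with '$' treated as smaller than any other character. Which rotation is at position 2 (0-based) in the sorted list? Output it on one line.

Answer: ff$gg

Derivation:
All 5 rotations (rotation i = S[i:]+S[:i]):
  rot[0] = ggff$
  rot[1] = gff$g
  rot[2] = ff$gg
  rot[3] = f$ggf
  rot[4] = $ggff
Sorted (with $ < everything):
  sorted[0] = $ggff
  sorted[1] = f$ggf
  sorted[2] = ff$gg
  sorted[3] = gff$g
  sorted[4] = ggff$
sorted[2] = ff$gg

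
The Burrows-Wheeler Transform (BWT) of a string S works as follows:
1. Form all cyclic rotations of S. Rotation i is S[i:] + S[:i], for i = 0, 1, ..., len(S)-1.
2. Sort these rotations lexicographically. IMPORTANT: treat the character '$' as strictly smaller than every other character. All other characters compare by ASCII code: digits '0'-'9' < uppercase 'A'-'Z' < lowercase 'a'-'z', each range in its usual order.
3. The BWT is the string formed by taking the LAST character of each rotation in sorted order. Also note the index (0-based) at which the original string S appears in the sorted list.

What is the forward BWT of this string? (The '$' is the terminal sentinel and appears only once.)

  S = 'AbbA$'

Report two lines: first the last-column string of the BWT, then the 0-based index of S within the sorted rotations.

Answer: Ab$bA
2

Derivation:
All 5 rotations (rotation i = S[i:]+S[:i]):
  rot[0] = AbbA$
  rot[1] = bbA$A
  rot[2] = bA$Ab
  rot[3] = A$Abb
  rot[4] = $AbbA
Sorted (with $ < everything):
  sorted[0] = $AbbA  (last char: 'A')
  sorted[1] = A$Abb  (last char: 'b')
  sorted[2] = AbbA$  (last char: '$')
  sorted[3] = bA$Ab  (last char: 'b')
  sorted[4] = bbA$A  (last char: 'A')
Last column: Ab$bA
Original string S is at sorted index 2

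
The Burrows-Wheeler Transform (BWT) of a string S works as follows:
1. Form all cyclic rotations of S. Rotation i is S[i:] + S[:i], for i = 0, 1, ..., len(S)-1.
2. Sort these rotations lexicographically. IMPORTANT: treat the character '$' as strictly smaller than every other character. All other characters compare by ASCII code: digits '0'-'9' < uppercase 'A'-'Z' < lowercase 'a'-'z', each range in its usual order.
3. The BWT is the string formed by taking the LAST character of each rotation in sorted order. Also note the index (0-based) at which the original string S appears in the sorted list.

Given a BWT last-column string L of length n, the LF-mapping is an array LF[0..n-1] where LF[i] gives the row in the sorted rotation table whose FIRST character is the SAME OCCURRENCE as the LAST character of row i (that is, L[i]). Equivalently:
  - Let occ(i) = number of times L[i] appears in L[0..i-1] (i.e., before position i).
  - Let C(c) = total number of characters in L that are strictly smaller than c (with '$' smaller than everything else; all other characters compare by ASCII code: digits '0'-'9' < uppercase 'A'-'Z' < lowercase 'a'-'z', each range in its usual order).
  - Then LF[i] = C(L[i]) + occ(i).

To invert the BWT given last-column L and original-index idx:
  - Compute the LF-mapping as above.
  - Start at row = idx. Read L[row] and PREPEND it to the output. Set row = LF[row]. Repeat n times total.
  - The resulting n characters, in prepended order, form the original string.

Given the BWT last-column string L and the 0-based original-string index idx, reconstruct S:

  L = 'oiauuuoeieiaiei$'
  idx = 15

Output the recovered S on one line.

Answer: ueueiiiueioiaao$

Derivation:
LF mapping: 11 6 1 13 14 15 12 3 7 4 8 2 9 5 10 0
Walk LF starting at row 15, prepending L[row]:
  step 1: row=15, L[15]='$', prepend. Next row=LF[15]=0
  step 2: row=0, L[0]='o', prepend. Next row=LF[0]=11
  step 3: row=11, L[11]='a', prepend. Next row=LF[11]=2
  step 4: row=2, L[2]='a', prepend. Next row=LF[2]=1
  step 5: row=1, L[1]='i', prepend. Next row=LF[1]=6
  step 6: row=6, L[6]='o', prepend. Next row=LF[6]=12
  step 7: row=12, L[12]='i', prepend. Next row=LF[12]=9
  step 8: row=9, L[9]='e', prepend. Next row=LF[9]=4
  step 9: row=4, L[4]='u', prepend. Next row=LF[4]=14
  step 10: row=14, L[14]='i', prepend. Next row=LF[14]=10
  step 11: row=10, L[10]='i', prepend. Next row=LF[10]=8
  step 12: row=8, L[8]='i', prepend. Next row=LF[8]=7
  step 13: row=7, L[7]='e', prepend. Next row=LF[7]=3
  step 14: row=3, L[3]='u', prepend. Next row=LF[3]=13
  step 15: row=13, L[13]='e', prepend. Next row=LF[13]=5
  step 16: row=5, L[5]='u', prepend. Next row=LF[5]=15
Reversed output: ueueiiiueioiaao$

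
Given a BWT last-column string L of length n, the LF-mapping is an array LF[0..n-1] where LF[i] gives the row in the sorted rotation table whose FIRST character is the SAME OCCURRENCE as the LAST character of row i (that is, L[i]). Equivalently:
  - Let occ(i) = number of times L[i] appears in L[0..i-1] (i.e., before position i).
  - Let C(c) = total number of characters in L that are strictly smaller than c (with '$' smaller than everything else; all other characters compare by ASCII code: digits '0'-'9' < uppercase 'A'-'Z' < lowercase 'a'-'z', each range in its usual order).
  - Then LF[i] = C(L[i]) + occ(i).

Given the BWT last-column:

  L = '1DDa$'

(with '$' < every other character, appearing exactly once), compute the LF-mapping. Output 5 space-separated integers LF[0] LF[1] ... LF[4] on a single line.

Answer: 1 2 3 4 0

Derivation:
Char counts: '$':1, '1':1, 'D':2, 'a':1
C (first-col start): C('$')=0, C('1')=1, C('D')=2, C('a')=4
L[0]='1': occ=0, LF[0]=C('1')+0=1+0=1
L[1]='D': occ=0, LF[1]=C('D')+0=2+0=2
L[2]='D': occ=1, LF[2]=C('D')+1=2+1=3
L[3]='a': occ=0, LF[3]=C('a')+0=4+0=4
L[4]='$': occ=0, LF[4]=C('$')+0=0+0=0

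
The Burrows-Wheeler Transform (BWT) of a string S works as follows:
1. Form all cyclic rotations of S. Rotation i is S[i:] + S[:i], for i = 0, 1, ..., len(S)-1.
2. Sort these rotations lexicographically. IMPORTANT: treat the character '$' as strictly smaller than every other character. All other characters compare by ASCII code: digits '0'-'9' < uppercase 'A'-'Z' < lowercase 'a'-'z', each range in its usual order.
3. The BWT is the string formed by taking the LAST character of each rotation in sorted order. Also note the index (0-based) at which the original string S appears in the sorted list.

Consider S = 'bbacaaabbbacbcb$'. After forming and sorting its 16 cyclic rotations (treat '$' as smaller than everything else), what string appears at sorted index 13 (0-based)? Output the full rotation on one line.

All 16 rotations (rotation i = S[i:]+S[:i]):
  rot[0] = bbacaaabbbacbcb$
  rot[1] = bacaaabbbacbcb$b
  rot[2] = acaaabbbacbcb$bb
  rot[3] = caaabbbacbcb$bba
  rot[4] = aaabbbacbcb$bbac
  rot[5] = aabbbacbcb$bbaca
  rot[6] = abbbacbcb$bbacaa
  rot[7] = bbbacbcb$bbacaaa
  rot[8] = bbacbcb$bbacaaab
  rot[9] = bacbcb$bbacaaabb
  rot[10] = acbcb$bbacaaabbb
  rot[11] = cbcb$bbacaaabbba
  rot[12] = bcb$bbacaaabbbac
  rot[13] = cb$bbacaaabbbacb
  rot[14] = b$bbacaaabbbacbc
  rot[15] = $bbacaaabbbacbcb
Sorted (with $ < everything):
  sorted[0] = $bbacaaabbbacbcb
  sorted[1] = aaabbbacbcb$bbac
  sorted[2] = aabbbacbcb$bbaca
  sorted[3] = abbbacbcb$bbacaa
  sorted[4] = acaaabbbacbcb$bb
  sorted[5] = acbcb$bbacaaabbb
  sorted[6] = b$bbacaaabbbacbc
  sorted[7] = bacaaabbbacbcb$b
  sorted[8] = bacbcb$bbacaaabb
  sorted[9] = bbacaaabbbacbcb$
  sorted[10] = bbacbcb$bbacaaab
  sorted[11] = bbbacbcb$bbacaaa
  sorted[12] = bcb$bbacaaabbbac
  sorted[13] = caaabbbacbcb$bba
  sorted[14] = cb$bbacaaabbbacb
  sorted[15] = cbcb$bbacaaabbba
sorted[13] = caaabbbacbcb$bba

Answer: caaabbbacbcb$bba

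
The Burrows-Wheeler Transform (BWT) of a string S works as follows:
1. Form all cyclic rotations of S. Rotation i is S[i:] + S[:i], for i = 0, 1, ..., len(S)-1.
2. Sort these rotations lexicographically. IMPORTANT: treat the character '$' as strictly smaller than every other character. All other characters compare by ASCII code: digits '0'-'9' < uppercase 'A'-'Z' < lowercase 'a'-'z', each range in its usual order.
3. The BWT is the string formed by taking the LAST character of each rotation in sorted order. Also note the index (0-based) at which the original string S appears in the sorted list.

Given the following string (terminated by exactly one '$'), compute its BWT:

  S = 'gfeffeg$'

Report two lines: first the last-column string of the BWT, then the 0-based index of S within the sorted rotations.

Answer: gffgfee$
7

Derivation:
All 8 rotations (rotation i = S[i:]+S[:i]):
  rot[0] = gfeffeg$
  rot[1] = feffeg$g
  rot[2] = effeg$gf
  rot[3] = ffeg$gfe
  rot[4] = feg$gfef
  rot[5] = eg$gfeff
  rot[6] = g$gfeffe
  rot[7] = $gfeffeg
Sorted (with $ < everything):
  sorted[0] = $gfeffeg  (last char: 'g')
  sorted[1] = effeg$gf  (last char: 'f')
  sorted[2] = eg$gfeff  (last char: 'f')
  sorted[3] = feffeg$g  (last char: 'g')
  sorted[4] = feg$gfef  (last char: 'f')
  sorted[5] = ffeg$gfe  (last char: 'e')
  sorted[6] = g$gfeffe  (last char: 'e')
  sorted[7] = gfeffeg$  (last char: '$')
Last column: gffgfee$
Original string S is at sorted index 7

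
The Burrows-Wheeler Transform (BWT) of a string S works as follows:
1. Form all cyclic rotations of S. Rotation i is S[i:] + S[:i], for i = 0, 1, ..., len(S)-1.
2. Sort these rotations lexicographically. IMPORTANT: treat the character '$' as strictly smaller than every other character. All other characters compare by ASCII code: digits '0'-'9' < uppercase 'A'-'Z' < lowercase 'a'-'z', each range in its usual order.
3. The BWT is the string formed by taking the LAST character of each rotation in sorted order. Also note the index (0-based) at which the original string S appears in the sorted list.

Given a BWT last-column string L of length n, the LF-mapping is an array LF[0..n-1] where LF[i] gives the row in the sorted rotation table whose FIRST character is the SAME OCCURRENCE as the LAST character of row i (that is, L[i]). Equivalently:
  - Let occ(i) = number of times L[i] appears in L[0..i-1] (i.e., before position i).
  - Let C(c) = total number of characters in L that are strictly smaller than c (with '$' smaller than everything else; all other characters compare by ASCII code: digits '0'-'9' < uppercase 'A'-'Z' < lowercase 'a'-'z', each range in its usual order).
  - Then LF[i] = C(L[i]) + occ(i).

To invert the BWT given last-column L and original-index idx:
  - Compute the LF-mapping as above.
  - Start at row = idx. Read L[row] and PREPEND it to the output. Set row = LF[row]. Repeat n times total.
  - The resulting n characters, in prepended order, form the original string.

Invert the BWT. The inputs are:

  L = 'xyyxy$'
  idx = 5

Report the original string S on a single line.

Answer: yyxyx$

Derivation:
LF mapping: 1 3 4 2 5 0
Walk LF starting at row 5, prepending L[row]:
  step 1: row=5, L[5]='$', prepend. Next row=LF[5]=0
  step 2: row=0, L[0]='x', prepend. Next row=LF[0]=1
  step 3: row=1, L[1]='y', prepend. Next row=LF[1]=3
  step 4: row=3, L[3]='x', prepend. Next row=LF[3]=2
  step 5: row=2, L[2]='y', prepend. Next row=LF[2]=4
  step 6: row=4, L[4]='y', prepend. Next row=LF[4]=5
Reversed output: yyxyx$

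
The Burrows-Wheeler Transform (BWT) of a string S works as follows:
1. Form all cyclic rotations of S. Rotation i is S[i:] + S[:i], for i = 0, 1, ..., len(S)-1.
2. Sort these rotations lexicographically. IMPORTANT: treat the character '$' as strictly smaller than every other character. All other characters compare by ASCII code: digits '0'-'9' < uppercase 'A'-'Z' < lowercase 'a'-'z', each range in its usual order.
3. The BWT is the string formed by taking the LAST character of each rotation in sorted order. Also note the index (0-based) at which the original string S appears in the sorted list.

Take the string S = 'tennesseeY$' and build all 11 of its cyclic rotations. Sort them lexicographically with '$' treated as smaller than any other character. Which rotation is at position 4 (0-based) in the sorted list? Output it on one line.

All 11 rotations (rotation i = S[i:]+S[:i]):
  rot[0] = tennesseeY$
  rot[1] = ennesseeY$t
  rot[2] = nnesseeY$te
  rot[3] = nesseeY$ten
  rot[4] = esseeY$tenn
  rot[5] = sseeY$tenne
  rot[6] = seeY$tennes
  rot[7] = eeY$tenness
  rot[8] = eY$tennesse
  rot[9] = Y$tennessee
  rot[10] = $tennesseeY
Sorted (with $ < everything):
  sorted[0] = $tennesseeY
  sorted[1] = Y$tennessee
  sorted[2] = eY$tennesse
  sorted[3] = eeY$tenness
  sorted[4] = ennesseeY$t
  sorted[5] = esseeY$tenn
  sorted[6] = nesseeY$ten
  sorted[7] = nnesseeY$te
  sorted[8] = seeY$tennes
  sorted[9] = sseeY$tenne
  sorted[10] = tennesseeY$
sorted[4] = ennesseeY$t

Answer: ennesseeY$t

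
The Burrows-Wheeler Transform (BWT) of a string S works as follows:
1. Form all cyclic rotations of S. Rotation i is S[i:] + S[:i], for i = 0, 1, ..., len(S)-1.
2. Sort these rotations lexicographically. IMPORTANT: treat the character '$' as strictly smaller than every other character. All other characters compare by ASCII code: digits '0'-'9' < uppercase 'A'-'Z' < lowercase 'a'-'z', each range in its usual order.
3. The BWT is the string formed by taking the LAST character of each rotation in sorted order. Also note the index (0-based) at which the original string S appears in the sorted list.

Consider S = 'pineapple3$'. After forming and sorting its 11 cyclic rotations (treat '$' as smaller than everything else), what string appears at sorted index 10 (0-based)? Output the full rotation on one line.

Answer: pple3$pinea

Derivation:
All 11 rotations (rotation i = S[i:]+S[:i]):
  rot[0] = pineapple3$
  rot[1] = ineapple3$p
  rot[2] = neapple3$pi
  rot[3] = eapple3$pin
  rot[4] = apple3$pine
  rot[5] = pple3$pinea
  rot[6] = ple3$pineap
  rot[7] = le3$pineapp
  rot[8] = e3$pineappl
  rot[9] = 3$pineapple
  rot[10] = $pineapple3
Sorted (with $ < everything):
  sorted[0] = $pineapple3
  sorted[1] = 3$pineapple
  sorted[2] = apple3$pine
  sorted[3] = e3$pineappl
  sorted[4] = eapple3$pin
  sorted[5] = ineapple3$p
  sorted[6] = le3$pineapp
  sorted[7] = neapple3$pi
  sorted[8] = pineapple3$
  sorted[9] = ple3$pineap
  sorted[10] = pple3$pinea
sorted[10] = pple3$pinea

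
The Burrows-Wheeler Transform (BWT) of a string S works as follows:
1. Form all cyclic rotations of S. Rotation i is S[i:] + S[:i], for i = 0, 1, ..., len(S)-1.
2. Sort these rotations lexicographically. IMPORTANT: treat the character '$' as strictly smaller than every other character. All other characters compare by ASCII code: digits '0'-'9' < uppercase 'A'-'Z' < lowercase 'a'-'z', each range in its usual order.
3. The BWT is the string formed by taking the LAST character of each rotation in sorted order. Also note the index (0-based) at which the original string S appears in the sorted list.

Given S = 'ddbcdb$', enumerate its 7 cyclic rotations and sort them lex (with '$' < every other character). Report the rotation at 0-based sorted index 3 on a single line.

All 7 rotations (rotation i = S[i:]+S[:i]):
  rot[0] = ddbcdb$
  rot[1] = dbcdb$d
  rot[2] = bcdb$dd
  rot[3] = cdb$ddb
  rot[4] = db$ddbc
  rot[5] = b$ddbcd
  rot[6] = $ddbcdb
Sorted (with $ < everything):
  sorted[0] = $ddbcdb
  sorted[1] = b$ddbcd
  sorted[2] = bcdb$dd
  sorted[3] = cdb$ddb
  sorted[4] = db$ddbc
  sorted[5] = dbcdb$d
  sorted[6] = ddbcdb$
sorted[3] = cdb$ddb

Answer: cdb$ddb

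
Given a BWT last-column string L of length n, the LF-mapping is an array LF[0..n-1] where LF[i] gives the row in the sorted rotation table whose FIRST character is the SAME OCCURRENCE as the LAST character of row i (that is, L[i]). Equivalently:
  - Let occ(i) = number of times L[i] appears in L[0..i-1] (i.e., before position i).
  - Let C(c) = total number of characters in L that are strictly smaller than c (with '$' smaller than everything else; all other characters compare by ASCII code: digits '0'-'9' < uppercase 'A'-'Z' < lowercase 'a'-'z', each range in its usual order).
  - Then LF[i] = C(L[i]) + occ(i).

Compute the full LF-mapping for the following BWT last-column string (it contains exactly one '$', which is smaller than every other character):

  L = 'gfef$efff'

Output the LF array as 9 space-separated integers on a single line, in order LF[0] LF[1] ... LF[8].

Char counts: '$':1, 'e':2, 'f':5, 'g':1
C (first-col start): C('$')=0, C('e')=1, C('f')=3, C('g')=8
L[0]='g': occ=0, LF[0]=C('g')+0=8+0=8
L[1]='f': occ=0, LF[1]=C('f')+0=3+0=3
L[2]='e': occ=0, LF[2]=C('e')+0=1+0=1
L[3]='f': occ=1, LF[3]=C('f')+1=3+1=4
L[4]='$': occ=0, LF[4]=C('$')+0=0+0=0
L[5]='e': occ=1, LF[5]=C('e')+1=1+1=2
L[6]='f': occ=2, LF[6]=C('f')+2=3+2=5
L[7]='f': occ=3, LF[7]=C('f')+3=3+3=6
L[8]='f': occ=4, LF[8]=C('f')+4=3+4=7

Answer: 8 3 1 4 0 2 5 6 7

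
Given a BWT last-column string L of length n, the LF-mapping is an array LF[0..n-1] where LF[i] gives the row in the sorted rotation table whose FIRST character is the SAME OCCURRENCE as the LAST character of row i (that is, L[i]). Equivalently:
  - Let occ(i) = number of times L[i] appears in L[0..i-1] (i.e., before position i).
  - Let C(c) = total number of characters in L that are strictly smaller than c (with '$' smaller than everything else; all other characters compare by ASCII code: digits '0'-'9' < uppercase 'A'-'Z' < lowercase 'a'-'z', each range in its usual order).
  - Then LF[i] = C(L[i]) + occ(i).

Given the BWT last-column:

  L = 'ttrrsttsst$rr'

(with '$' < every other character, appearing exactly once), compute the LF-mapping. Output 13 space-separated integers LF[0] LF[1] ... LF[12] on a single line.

Char counts: '$':1, 'r':4, 's':3, 't':5
C (first-col start): C('$')=0, C('r')=1, C('s')=5, C('t')=8
L[0]='t': occ=0, LF[0]=C('t')+0=8+0=8
L[1]='t': occ=1, LF[1]=C('t')+1=8+1=9
L[2]='r': occ=0, LF[2]=C('r')+0=1+0=1
L[3]='r': occ=1, LF[3]=C('r')+1=1+1=2
L[4]='s': occ=0, LF[4]=C('s')+0=5+0=5
L[5]='t': occ=2, LF[5]=C('t')+2=8+2=10
L[6]='t': occ=3, LF[6]=C('t')+3=8+3=11
L[7]='s': occ=1, LF[7]=C('s')+1=5+1=6
L[8]='s': occ=2, LF[8]=C('s')+2=5+2=7
L[9]='t': occ=4, LF[9]=C('t')+4=8+4=12
L[10]='$': occ=0, LF[10]=C('$')+0=0+0=0
L[11]='r': occ=2, LF[11]=C('r')+2=1+2=3
L[12]='r': occ=3, LF[12]=C('r')+3=1+3=4

Answer: 8 9 1 2 5 10 11 6 7 12 0 3 4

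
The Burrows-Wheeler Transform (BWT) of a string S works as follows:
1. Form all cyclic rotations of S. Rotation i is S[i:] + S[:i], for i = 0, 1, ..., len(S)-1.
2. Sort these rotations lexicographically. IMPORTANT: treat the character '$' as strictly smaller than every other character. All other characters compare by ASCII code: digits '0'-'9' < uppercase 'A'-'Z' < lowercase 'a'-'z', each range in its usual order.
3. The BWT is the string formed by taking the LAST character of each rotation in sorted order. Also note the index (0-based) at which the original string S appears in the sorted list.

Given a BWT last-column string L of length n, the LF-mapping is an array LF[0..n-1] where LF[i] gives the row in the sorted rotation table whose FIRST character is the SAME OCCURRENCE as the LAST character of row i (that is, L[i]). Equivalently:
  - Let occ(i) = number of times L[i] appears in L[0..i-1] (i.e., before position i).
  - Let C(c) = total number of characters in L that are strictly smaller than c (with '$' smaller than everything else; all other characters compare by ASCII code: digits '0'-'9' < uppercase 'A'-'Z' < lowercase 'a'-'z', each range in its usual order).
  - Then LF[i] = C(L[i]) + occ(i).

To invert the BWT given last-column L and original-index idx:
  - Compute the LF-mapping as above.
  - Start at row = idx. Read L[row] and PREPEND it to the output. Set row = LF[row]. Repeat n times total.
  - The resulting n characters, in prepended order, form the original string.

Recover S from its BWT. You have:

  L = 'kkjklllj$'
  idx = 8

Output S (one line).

Answer: llkjjlkk$

Derivation:
LF mapping: 3 4 1 5 6 7 8 2 0
Walk LF starting at row 8, prepending L[row]:
  step 1: row=8, L[8]='$', prepend. Next row=LF[8]=0
  step 2: row=0, L[0]='k', prepend. Next row=LF[0]=3
  step 3: row=3, L[3]='k', prepend. Next row=LF[3]=5
  step 4: row=5, L[5]='l', prepend. Next row=LF[5]=7
  step 5: row=7, L[7]='j', prepend. Next row=LF[7]=2
  step 6: row=2, L[2]='j', prepend. Next row=LF[2]=1
  step 7: row=1, L[1]='k', prepend. Next row=LF[1]=4
  step 8: row=4, L[4]='l', prepend. Next row=LF[4]=6
  step 9: row=6, L[6]='l', prepend. Next row=LF[6]=8
Reversed output: llkjjlkk$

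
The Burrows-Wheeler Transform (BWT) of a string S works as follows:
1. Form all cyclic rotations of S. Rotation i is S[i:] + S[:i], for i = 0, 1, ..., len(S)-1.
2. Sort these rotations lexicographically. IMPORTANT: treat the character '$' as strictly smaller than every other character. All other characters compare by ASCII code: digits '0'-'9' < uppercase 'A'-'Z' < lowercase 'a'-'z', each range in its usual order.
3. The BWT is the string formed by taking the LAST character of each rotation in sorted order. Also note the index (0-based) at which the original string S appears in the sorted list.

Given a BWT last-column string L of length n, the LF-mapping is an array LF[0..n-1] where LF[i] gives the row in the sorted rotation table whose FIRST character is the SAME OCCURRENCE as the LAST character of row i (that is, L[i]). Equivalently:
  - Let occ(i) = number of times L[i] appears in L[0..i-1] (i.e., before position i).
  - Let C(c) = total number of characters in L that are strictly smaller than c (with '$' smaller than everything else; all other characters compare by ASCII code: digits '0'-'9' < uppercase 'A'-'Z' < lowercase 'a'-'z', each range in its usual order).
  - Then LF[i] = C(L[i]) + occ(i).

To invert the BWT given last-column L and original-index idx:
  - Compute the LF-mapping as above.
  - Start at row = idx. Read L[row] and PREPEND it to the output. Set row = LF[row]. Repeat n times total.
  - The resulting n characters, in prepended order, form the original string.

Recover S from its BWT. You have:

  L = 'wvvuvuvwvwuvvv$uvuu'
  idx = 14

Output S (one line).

Answer: vvvvvuuwvuuvuwvuvw$

Derivation:
LF mapping: 16 7 8 1 9 2 10 17 11 18 3 12 13 14 0 4 15 5 6
Walk LF starting at row 14, prepending L[row]:
  step 1: row=14, L[14]='$', prepend. Next row=LF[14]=0
  step 2: row=0, L[0]='w', prepend. Next row=LF[0]=16
  step 3: row=16, L[16]='v', prepend. Next row=LF[16]=15
  step 4: row=15, L[15]='u', prepend. Next row=LF[15]=4
  step 5: row=4, L[4]='v', prepend. Next row=LF[4]=9
  step 6: row=9, L[9]='w', prepend. Next row=LF[9]=18
  step 7: row=18, L[18]='u', prepend. Next row=LF[18]=6
  step 8: row=6, L[6]='v', prepend. Next row=LF[6]=10
  step 9: row=10, L[10]='u', prepend. Next row=LF[10]=3
  step 10: row=3, L[3]='u', prepend. Next row=LF[3]=1
  step 11: row=1, L[1]='v', prepend. Next row=LF[1]=7
  step 12: row=7, L[7]='w', prepend. Next row=LF[7]=17
  step 13: row=17, L[17]='u', prepend. Next row=LF[17]=5
  step 14: row=5, L[5]='u', prepend. Next row=LF[5]=2
  step 15: row=2, L[2]='v', prepend. Next row=LF[2]=8
  step 16: row=8, L[8]='v', prepend. Next row=LF[8]=11
  step 17: row=11, L[11]='v', prepend. Next row=LF[11]=12
  step 18: row=12, L[12]='v', prepend. Next row=LF[12]=13
  step 19: row=13, L[13]='v', prepend. Next row=LF[13]=14
Reversed output: vvvvvuuwvuuvuwvuvw$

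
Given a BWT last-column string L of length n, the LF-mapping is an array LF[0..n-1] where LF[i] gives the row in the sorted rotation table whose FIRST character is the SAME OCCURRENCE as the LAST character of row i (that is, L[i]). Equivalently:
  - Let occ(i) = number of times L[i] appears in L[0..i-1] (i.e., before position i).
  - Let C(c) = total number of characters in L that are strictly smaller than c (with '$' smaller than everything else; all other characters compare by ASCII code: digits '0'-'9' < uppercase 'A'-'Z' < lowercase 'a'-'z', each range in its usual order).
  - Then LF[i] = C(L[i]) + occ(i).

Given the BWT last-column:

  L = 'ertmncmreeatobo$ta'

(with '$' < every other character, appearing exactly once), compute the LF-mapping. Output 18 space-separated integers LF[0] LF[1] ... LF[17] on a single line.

Char counts: '$':1, 'a':2, 'b':1, 'c':1, 'e':3, 'm':2, 'n':1, 'o':2, 'r':2, 't':3
C (first-col start): C('$')=0, C('a')=1, C('b')=3, C('c')=4, C('e')=5, C('m')=8, C('n')=10, C('o')=11, C('r')=13, C('t')=15
L[0]='e': occ=0, LF[0]=C('e')+0=5+0=5
L[1]='r': occ=0, LF[1]=C('r')+0=13+0=13
L[2]='t': occ=0, LF[2]=C('t')+0=15+0=15
L[3]='m': occ=0, LF[3]=C('m')+0=8+0=8
L[4]='n': occ=0, LF[4]=C('n')+0=10+0=10
L[5]='c': occ=0, LF[5]=C('c')+0=4+0=4
L[6]='m': occ=1, LF[6]=C('m')+1=8+1=9
L[7]='r': occ=1, LF[7]=C('r')+1=13+1=14
L[8]='e': occ=1, LF[8]=C('e')+1=5+1=6
L[9]='e': occ=2, LF[9]=C('e')+2=5+2=7
L[10]='a': occ=0, LF[10]=C('a')+0=1+0=1
L[11]='t': occ=1, LF[11]=C('t')+1=15+1=16
L[12]='o': occ=0, LF[12]=C('o')+0=11+0=11
L[13]='b': occ=0, LF[13]=C('b')+0=3+0=3
L[14]='o': occ=1, LF[14]=C('o')+1=11+1=12
L[15]='$': occ=0, LF[15]=C('$')+0=0+0=0
L[16]='t': occ=2, LF[16]=C('t')+2=15+2=17
L[17]='a': occ=1, LF[17]=C('a')+1=1+1=2

Answer: 5 13 15 8 10 4 9 14 6 7 1 16 11 3 12 0 17 2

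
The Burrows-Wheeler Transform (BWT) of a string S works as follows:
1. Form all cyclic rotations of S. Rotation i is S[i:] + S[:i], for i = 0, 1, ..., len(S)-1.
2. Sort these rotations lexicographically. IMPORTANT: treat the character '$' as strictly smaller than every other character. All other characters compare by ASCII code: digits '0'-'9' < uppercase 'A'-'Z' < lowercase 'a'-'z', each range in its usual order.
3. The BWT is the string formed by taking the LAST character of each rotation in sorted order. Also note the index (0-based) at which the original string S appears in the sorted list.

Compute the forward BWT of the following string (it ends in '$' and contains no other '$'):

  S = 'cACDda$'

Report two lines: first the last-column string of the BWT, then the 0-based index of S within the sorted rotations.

Answer: acACd$D
5

Derivation:
All 7 rotations (rotation i = S[i:]+S[:i]):
  rot[0] = cACDda$
  rot[1] = ACDda$c
  rot[2] = CDda$cA
  rot[3] = Dda$cAC
  rot[4] = da$cACD
  rot[5] = a$cACDd
  rot[6] = $cACDda
Sorted (with $ < everything):
  sorted[0] = $cACDda  (last char: 'a')
  sorted[1] = ACDda$c  (last char: 'c')
  sorted[2] = CDda$cA  (last char: 'A')
  sorted[3] = Dda$cAC  (last char: 'C')
  sorted[4] = a$cACDd  (last char: 'd')
  sorted[5] = cACDda$  (last char: '$')
  sorted[6] = da$cACD  (last char: 'D')
Last column: acACd$D
Original string S is at sorted index 5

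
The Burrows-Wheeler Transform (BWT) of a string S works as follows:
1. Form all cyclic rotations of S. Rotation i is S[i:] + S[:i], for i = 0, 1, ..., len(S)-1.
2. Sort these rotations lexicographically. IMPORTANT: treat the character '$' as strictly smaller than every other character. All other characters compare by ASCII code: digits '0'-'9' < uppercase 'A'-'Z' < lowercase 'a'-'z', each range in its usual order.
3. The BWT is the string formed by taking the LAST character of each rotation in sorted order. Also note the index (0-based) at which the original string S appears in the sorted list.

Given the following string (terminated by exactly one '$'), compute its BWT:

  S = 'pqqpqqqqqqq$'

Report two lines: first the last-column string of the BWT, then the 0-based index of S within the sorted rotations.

Answer: q$qqqqpqqqqp
1

Derivation:
All 12 rotations (rotation i = S[i:]+S[:i]):
  rot[0] = pqqpqqqqqqq$
  rot[1] = qqpqqqqqqq$p
  rot[2] = qpqqqqqqq$pq
  rot[3] = pqqqqqqq$pqq
  rot[4] = qqqqqqq$pqqp
  rot[5] = qqqqqq$pqqpq
  rot[6] = qqqqq$pqqpqq
  rot[7] = qqqq$pqqpqqq
  rot[8] = qqq$pqqpqqqq
  rot[9] = qq$pqqpqqqqq
  rot[10] = q$pqqpqqqqqq
  rot[11] = $pqqpqqqqqqq
Sorted (with $ < everything):
  sorted[0] = $pqqpqqqqqqq  (last char: 'q')
  sorted[1] = pqqpqqqqqqq$  (last char: '$')
  sorted[2] = pqqqqqqq$pqq  (last char: 'q')
  sorted[3] = q$pqqpqqqqqq  (last char: 'q')
  sorted[4] = qpqqqqqqq$pq  (last char: 'q')
  sorted[5] = qq$pqqpqqqqq  (last char: 'q')
  sorted[6] = qqpqqqqqqq$p  (last char: 'p')
  sorted[7] = qqq$pqqpqqqq  (last char: 'q')
  sorted[8] = qqqq$pqqpqqq  (last char: 'q')
  sorted[9] = qqqqq$pqqpqq  (last char: 'q')
  sorted[10] = qqqqqq$pqqpq  (last char: 'q')
  sorted[11] = qqqqqqq$pqqp  (last char: 'p')
Last column: q$qqqqpqqqqp
Original string S is at sorted index 1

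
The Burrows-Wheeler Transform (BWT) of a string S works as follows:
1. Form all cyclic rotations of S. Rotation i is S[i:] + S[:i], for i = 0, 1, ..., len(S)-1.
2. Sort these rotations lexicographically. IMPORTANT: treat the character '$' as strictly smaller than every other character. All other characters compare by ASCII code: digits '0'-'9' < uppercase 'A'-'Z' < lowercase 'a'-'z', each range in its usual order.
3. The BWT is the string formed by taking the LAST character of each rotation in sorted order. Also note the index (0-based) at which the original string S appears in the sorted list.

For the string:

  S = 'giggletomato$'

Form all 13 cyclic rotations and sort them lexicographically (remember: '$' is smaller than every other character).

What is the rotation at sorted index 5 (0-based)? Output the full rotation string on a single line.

Answer: gletomato$gig

Derivation:
All 13 rotations (rotation i = S[i:]+S[:i]):
  rot[0] = giggletomato$
  rot[1] = iggletomato$g
  rot[2] = ggletomato$gi
  rot[3] = gletomato$gig
  rot[4] = letomato$gigg
  rot[5] = etomato$giggl
  rot[6] = tomato$giggle
  rot[7] = omato$gigglet
  rot[8] = mato$giggleto
  rot[9] = ato$giggletom
  rot[10] = to$giggletoma
  rot[11] = o$giggletomat
  rot[12] = $giggletomato
Sorted (with $ < everything):
  sorted[0] = $giggletomato
  sorted[1] = ato$giggletom
  sorted[2] = etomato$giggl
  sorted[3] = ggletomato$gi
  sorted[4] = giggletomato$
  sorted[5] = gletomato$gig
  sorted[6] = iggletomato$g
  sorted[7] = letomato$gigg
  sorted[8] = mato$giggleto
  sorted[9] = o$giggletomat
  sorted[10] = omato$gigglet
  sorted[11] = to$giggletoma
  sorted[12] = tomato$giggle
sorted[5] = gletomato$gig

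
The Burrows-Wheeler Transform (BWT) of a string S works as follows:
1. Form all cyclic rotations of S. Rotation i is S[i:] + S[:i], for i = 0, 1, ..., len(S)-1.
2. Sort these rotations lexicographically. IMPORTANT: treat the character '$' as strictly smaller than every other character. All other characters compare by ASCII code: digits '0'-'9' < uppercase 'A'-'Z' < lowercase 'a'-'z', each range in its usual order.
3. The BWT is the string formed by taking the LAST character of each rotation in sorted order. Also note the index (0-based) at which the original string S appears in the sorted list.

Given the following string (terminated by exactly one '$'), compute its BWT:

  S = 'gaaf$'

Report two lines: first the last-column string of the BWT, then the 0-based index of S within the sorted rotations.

All 5 rotations (rotation i = S[i:]+S[:i]):
  rot[0] = gaaf$
  rot[1] = aaf$g
  rot[2] = af$ga
  rot[3] = f$gaa
  rot[4] = $gaaf
Sorted (with $ < everything):
  sorted[0] = $gaaf  (last char: 'f')
  sorted[1] = aaf$g  (last char: 'g')
  sorted[2] = af$ga  (last char: 'a')
  sorted[3] = f$gaa  (last char: 'a')
  sorted[4] = gaaf$  (last char: '$')
Last column: fgaa$
Original string S is at sorted index 4

Answer: fgaa$
4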